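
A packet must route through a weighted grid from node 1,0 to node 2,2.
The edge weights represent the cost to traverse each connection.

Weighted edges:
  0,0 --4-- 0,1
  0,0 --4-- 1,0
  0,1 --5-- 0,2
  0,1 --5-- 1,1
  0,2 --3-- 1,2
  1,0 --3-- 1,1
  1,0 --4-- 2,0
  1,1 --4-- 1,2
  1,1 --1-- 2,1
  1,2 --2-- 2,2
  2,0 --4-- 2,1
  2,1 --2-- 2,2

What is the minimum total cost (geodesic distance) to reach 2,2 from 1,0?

Shortest path: 1,0 → 1,1 → 2,1 → 2,2, total weight = 6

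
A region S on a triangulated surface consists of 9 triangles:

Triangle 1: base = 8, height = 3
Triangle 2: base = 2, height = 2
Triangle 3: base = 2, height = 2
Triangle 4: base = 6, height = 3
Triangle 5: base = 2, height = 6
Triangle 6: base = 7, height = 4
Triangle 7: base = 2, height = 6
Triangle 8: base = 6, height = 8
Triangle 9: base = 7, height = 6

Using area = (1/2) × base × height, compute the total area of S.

(1/2)×8×3 + (1/2)×2×2 + (1/2)×2×2 + (1/2)×6×3 + (1/2)×2×6 + (1/2)×7×4 + (1/2)×2×6 + (1/2)×6×8 + (1/2)×7×6 = 96.0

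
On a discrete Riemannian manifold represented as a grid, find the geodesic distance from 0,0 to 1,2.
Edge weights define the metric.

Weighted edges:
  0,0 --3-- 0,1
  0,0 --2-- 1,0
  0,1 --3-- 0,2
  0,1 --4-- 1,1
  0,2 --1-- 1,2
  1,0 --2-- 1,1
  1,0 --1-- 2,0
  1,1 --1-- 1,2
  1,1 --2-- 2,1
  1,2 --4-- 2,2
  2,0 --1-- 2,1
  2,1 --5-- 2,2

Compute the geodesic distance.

Shortest path: 0,0 → 1,0 → 1,1 → 1,2, total weight = 5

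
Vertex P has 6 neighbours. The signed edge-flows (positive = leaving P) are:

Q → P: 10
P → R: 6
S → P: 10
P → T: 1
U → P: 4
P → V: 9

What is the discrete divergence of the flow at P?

Divergence = sum of outgoing flows = (-10) + 6 + (-10) + 1 + (-4) + 9 = -8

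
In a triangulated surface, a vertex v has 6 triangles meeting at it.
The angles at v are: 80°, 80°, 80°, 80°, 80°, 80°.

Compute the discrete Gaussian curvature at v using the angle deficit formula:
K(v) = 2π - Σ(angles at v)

Sum of angles = 480°. K = 360° - 480° = -120°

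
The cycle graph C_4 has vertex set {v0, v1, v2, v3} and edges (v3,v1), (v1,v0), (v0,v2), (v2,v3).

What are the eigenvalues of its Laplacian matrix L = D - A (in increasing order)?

The cycle graph C_n has Laplacian eigenvalues λ_k = 2 − 2cos(2πk/n), k = 0, 1, …, n−1. Here n = 4:
k=0: 2 − 2cos(0) = 0.0; k=1: 2 − 2cos(π/2) = 2.0; k=2: 2 − 2cos(π) = 4.0; k=3: 2 − 2cos(3π/2) = 2.0.
Laplacian eigenvalues (increasing order): [0.0, 2.0, 2.0, 4.0]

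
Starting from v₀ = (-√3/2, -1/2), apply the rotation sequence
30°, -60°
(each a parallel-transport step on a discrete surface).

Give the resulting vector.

Total rotation: 30° + (-60°) = -30°. Final vector: (-1, 0)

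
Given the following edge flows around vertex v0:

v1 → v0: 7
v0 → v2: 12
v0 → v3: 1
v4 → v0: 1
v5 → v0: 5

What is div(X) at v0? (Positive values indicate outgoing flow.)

Divergence = sum of outgoing flows = (-7) + 12 + 1 + (-1) + (-5) = 0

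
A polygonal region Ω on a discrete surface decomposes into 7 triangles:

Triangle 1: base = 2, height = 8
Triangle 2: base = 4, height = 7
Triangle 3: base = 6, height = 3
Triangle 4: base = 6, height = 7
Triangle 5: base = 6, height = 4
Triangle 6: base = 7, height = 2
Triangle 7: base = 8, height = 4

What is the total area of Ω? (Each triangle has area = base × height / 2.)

(1/2)×2×8 + (1/2)×4×7 + (1/2)×6×3 + (1/2)×6×7 + (1/2)×6×4 + (1/2)×7×2 + (1/2)×8×4 = 87.0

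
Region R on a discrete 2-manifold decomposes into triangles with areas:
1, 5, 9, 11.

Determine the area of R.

1 + 5 + 9 + 11 = 26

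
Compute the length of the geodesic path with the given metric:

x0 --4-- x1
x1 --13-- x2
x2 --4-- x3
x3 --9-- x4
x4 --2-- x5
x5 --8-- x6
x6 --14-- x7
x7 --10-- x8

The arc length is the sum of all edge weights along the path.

Arc length = 4 + 13 + 4 + 9 + 2 + 8 + 14 + 10 = 64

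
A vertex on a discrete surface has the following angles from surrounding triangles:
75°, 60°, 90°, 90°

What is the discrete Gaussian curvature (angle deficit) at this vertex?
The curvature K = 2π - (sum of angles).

Sum of angles = 315°. K = 360° - 315° = 45°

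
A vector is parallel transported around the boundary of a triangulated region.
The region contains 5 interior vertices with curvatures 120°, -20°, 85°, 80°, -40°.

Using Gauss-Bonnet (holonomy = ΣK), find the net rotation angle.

Holonomy = total enclosed curvature = 120° + (-20°) + 85° + 80° + (-40°) = 225°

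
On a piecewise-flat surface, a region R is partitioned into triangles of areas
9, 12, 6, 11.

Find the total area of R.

9 + 12 + 6 + 11 = 38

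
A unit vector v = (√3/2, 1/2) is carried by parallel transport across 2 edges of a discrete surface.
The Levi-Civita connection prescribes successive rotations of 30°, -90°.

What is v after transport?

Total rotation: 30° + (-90°) = -60°. Final vector: (0.8660, -0.5000)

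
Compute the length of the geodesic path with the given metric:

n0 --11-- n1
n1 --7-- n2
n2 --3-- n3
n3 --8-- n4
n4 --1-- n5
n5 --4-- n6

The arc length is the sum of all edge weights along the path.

Arc length = 11 + 7 + 3 + 8 + 1 + 4 = 34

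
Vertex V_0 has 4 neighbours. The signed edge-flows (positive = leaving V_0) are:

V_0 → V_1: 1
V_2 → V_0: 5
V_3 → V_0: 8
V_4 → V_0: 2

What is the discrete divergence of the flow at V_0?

Divergence = sum of outgoing flows = 1 + (-5) + (-8) + (-2) = -14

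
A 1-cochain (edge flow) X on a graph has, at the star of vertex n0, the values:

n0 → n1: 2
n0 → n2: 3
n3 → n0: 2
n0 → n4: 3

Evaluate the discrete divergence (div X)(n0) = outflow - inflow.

Divergence = sum of outgoing flows = 2 + 3 + (-2) + 3 = 6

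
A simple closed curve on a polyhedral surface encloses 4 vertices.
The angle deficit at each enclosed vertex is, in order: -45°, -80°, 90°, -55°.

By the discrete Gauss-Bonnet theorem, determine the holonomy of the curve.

Holonomy = total enclosed curvature = (-45°) + (-80°) + 90° + (-55°) = -90°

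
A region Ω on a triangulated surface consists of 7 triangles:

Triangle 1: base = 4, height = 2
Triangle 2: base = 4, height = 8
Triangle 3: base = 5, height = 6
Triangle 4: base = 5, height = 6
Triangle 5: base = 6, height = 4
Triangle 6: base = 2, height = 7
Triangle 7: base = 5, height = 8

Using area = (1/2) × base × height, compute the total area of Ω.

(1/2)×4×2 + (1/2)×4×8 + (1/2)×5×6 + (1/2)×5×6 + (1/2)×6×4 + (1/2)×2×7 + (1/2)×5×8 = 89.0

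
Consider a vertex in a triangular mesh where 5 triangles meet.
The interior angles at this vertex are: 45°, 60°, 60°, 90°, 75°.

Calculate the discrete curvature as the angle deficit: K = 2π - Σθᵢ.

Sum of angles = 330°. K = 360° - 330° = 30°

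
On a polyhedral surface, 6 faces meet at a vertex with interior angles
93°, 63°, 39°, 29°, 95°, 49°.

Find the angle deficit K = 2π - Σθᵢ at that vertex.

Sum of angles = 368°. K = 360° - 368° = -8° = -2π/45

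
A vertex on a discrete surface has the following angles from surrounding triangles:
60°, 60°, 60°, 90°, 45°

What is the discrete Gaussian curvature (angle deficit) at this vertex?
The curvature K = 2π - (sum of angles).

Sum of angles = 315°. K = 360° - 315° = 45°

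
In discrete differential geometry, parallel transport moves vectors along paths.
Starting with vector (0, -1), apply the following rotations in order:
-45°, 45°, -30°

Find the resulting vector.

Total rotation: (-45°) + 45° + (-30°) = -30°. Final vector: (-0.5000, -0.8660)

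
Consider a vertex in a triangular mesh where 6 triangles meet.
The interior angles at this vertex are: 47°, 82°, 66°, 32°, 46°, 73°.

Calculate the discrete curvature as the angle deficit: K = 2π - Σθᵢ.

Sum of angles = 346°. K = 360° - 346° = 14° = 7π/90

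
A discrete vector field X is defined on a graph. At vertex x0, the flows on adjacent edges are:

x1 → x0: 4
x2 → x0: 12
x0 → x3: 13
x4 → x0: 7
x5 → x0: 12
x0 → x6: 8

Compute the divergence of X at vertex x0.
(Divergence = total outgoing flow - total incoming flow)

Divergence = sum of outgoing flows = (-4) + (-12) + 13 + (-7) + (-12) + 8 = -14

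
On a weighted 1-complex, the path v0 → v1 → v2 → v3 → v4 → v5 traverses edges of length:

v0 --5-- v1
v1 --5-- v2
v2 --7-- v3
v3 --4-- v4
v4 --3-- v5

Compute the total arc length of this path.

Arc length = 5 + 5 + 7 + 4 + 3 = 24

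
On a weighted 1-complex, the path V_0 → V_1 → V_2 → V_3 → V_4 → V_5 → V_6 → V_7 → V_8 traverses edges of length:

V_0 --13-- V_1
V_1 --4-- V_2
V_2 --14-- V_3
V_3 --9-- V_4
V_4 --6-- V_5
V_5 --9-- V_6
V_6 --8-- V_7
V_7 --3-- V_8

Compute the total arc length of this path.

Arc length = 13 + 4 + 14 + 9 + 6 + 9 + 8 + 3 = 66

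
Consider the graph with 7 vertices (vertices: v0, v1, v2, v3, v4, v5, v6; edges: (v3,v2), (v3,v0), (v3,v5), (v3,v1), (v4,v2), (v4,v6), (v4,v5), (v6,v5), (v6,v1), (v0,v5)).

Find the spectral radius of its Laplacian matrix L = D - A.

Degrees: deg(v0) = 2, deg(v1) = 2, deg(v2) = 2, deg(v3) = 4, deg(v4) = 3, deg(v5) = 4, deg(v6) = 3.
L = D − A with rows/columns ordered (v0, v1, v2, v3, v4, v5, v6):
  [ 2,  0,  0, -1,  0, -1,  0]
  [ 0,  2,  0, -1,  0,  0, -1]
  [ 0,  0,  2, -1, -1,  0,  0]
  [-1, -1, -1,  4,  0, -1,  0]
  [ 0,  0, -1,  0,  3, -1, -1]
  [-1,  0,  0, -1, -1,  4, -1]
  [ 0, -1,  0,  0, -1, -1,  3]
Characteristic polynomial: det(λI − L) = λ(λ² − 6λ + 7)²(λ² − 8λ + 13).
Roots: λ = 0; (λ² − 6λ + 7) = 0 ⇒ λ = 3 ± √2 ≈ 1.5858, 4.4142 (multiplicity 2); (λ² − 8λ + 13) = 0 ⇒ λ = 4 ± √3 ≈ 2.2679, 5.7321.
(Check: the roots sum (with multiplicity) to 20, matching trace L = Σdeg = 2·10 = 20.)
Laplacian eigenvalues: [0.0, 1.5858, 1.5858, 2.2679, 4.4142, 4.4142, 5.7321]. Largest eigenvalue (spectral radius) = 5.7321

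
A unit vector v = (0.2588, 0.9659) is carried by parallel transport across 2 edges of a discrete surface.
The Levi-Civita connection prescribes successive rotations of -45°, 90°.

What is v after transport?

Total rotation: (-45°) + 90° = 45°. Final vector: (-0.5000, 0.8660)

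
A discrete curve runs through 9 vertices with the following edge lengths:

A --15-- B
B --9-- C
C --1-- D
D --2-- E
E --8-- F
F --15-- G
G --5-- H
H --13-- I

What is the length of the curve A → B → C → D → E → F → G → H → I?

Arc length = 15 + 9 + 1 + 2 + 8 + 15 + 5 + 13 = 68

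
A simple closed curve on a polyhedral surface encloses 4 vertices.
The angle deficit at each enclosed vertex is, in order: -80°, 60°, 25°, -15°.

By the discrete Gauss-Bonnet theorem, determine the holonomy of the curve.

Holonomy = total enclosed curvature = (-80°) + 60° + 25° + (-15°) = -10°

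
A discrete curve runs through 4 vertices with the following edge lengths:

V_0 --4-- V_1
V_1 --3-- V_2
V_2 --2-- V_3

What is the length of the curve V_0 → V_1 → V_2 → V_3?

Arc length = 4 + 3 + 2 = 9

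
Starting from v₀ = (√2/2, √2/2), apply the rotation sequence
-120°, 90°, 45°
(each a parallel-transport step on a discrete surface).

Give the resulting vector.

Total rotation: (-120°) + 90° + 45° = 15°. Final vector: (0.5000, 0.8660)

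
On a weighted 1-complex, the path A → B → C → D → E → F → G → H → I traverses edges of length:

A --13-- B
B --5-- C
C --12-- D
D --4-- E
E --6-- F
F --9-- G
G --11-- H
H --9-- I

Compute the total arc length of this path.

Arc length = 13 + 5 + 12 + 4 + 6 + 9 + 11 + 9 = 69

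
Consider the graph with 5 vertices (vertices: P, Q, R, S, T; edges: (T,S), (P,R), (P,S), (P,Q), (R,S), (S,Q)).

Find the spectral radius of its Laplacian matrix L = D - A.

Degrees: deg(P) = 3, deg(Q) = 2, deg(R) = 2, deg(S) = 4, deg(T) = 1.
L = D − A with rows/columns ordered (P, Q, R, S, T):
  [ 3, -1, -1, -1,  0]
  [-1,  2,  0, -1,  0]
  [-1,  0,  2, -1,  0]
  [-1, -1, -1,  4, -1]
  [ 0,  0,  0, -1,  1]
Characteristic polynomial: det(λI − L) = λ(λ − 1)(λ − 2)(λ − 4)(λ − 5).
Roots: λ = 0; (λ − 1) = 0 ⇒ λ = 1; (λ − 2) = 0 ⇒ λ = 2; (λ − 4) = 0 ⇒ λ = 4; (λ − 5) = 0 ⇒ λ = 5.
(Check: the roots sum (with multiplicity) to 12, matching trace L = Σdeg = 2·6 = 12.)
Laplacian eigenvalues: [0.0, 1.0, 2.0, 4.0, 5.0]. Largest eigenvalue (spectral radius) = 5.0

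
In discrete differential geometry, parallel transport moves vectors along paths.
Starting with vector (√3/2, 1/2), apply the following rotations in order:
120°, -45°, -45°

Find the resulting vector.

Total rotation: 120° + (-45°) + (-45°) = 30°. Final vector: (0.5000, 0.8660)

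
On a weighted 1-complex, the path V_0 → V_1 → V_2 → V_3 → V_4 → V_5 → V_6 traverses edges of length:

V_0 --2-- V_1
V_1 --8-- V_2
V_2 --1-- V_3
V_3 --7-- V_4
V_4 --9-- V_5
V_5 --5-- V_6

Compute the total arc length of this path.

Arc length = 2 + 8 + 1 + 7 + 9 + 5 = 32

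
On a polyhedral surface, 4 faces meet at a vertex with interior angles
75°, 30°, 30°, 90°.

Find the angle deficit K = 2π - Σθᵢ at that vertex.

Sum of angles = 225°. K = 360° - 225° = 135° = 3π/4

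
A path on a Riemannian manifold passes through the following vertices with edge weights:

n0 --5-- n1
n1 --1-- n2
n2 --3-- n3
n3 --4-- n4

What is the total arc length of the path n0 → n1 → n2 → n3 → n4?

Arc length = 5 + 1 + 3 + 4 = 13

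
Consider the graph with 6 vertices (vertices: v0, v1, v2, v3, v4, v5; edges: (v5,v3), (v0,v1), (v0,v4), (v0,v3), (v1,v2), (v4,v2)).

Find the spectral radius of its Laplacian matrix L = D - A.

Degrees: deg(v0) = 3, deg(v1) = 2, deg(v2) = 2, deg(v3) = 2, deg(v4) = 2, deg(v5) = 1.
L = D − A with rows/columns ordered (v0, v1, v2, v3, v4, v5):
  [ 3, -1,  0, -1, -1,  0]
  [-1,  2, -1,  0,  0,  0]
  [ 0, -1,  2,  0, -1,  0]
  [-1,  0,  0,  2,  0, -1]
  [-1,  0, -1,  0,  2,  0]
  [ 0,  0,  0, -1,  0,  1]
Characteristic polynomial: det(λI − L) = λ(λ² − 5λ + 2)(λ − 2)²(λ − 3).
Roots: λ = 0; (λ² − 5λ + 2) = 0 ⇒ λ = (5 ± √17)/2 ≈ 0.4384, 4.5616; (λ − 2) = 0 ⇒ λ = 2 (multiplicity 2); (λ − 3) = 0 ⇒ λ = 3.
(Check: the roots sum (with multiplicity) to 12, matching trace L = Σdeg = 2·6 = 12.)
Laplacian eigenvalues: [0.0, 0.4384, 2.0, 2.0, 3.0, 4.5616]. Largest eigenvalue (spectral radius) = 4.5616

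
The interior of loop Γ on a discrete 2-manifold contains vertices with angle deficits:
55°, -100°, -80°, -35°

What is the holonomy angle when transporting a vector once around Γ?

Holonomy = total enclosed curvature = 55° + (-100°) + (-80°) + (-35°) = -160°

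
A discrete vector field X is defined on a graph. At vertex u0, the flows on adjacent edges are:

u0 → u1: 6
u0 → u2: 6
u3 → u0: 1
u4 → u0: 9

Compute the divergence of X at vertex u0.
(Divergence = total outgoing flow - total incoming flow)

Divergence = sum of outgoing flows = 6 + 6 + (-1) + (-9) = 2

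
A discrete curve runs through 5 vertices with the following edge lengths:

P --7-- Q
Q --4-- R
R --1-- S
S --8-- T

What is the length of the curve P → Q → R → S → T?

Arc length = 7 + 4 + 1 + 8 = 20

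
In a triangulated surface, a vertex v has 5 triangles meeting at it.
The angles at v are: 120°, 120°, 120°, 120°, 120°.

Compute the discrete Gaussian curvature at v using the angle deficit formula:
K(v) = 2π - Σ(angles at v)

Sum of angles = 600°. K = 360° - 600° = -240° = -4π/3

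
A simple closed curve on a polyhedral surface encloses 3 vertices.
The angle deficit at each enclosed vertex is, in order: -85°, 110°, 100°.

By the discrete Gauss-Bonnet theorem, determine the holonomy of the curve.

Holonomy = total enclosed curvature = (-85°) + 110° + 100° = 125°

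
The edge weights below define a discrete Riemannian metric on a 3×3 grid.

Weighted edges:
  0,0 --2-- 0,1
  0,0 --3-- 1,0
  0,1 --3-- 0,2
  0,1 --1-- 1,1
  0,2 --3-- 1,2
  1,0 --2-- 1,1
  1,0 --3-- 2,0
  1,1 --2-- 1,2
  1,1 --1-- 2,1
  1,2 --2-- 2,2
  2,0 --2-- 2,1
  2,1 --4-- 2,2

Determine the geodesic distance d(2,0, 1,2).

Shortest path: 2,0 → 2,1 → 1,1 → 1,2, total weight = 5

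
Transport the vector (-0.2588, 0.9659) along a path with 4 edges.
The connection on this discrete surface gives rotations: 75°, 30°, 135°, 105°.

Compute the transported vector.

Total rotation: 75° + 30° + 135° + 105° = 345° ≡ -15° (mod 360°). Final vector: (0, 1)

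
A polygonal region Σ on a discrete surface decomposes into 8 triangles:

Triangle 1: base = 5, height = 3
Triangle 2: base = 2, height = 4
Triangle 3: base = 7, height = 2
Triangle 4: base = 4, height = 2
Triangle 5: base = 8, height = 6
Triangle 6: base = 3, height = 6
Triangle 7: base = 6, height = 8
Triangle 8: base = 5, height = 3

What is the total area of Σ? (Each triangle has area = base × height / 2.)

(1/2)×5×3 + (1/2)×2×4 + (1/2)×7×2 + (1/2)×4×2 + (1/2)×8×6 + (1/2)×3×6 + (1/2)×6×8 + (1/2)×5×3 = 87.0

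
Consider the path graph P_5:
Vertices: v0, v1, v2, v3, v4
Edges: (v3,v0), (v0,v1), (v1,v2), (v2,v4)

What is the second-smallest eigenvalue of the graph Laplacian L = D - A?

The path graph P_n has Laplacian eigenvalues λ_k = 2 − 2cos(kπ/n), k = 0, 1, …, n−1. Here n = 5:
k=0: 2 − 2cos(0) = 0.0; k=1: 2 − 2cos(π/5) = 0.382; k=2: 2 − 2cos(2π/5) = 1.382; k=3: 2 − 2cos(3π/5) = 2.618; k=4: 2 − 2cos(4π/5) = 3.618.
Laplacian eigenvalues: [0.0, 0.382, 1.382, 2.618, 3.618]. Algebraic connectivity (smallest non-zero eigenvalue) = 0.382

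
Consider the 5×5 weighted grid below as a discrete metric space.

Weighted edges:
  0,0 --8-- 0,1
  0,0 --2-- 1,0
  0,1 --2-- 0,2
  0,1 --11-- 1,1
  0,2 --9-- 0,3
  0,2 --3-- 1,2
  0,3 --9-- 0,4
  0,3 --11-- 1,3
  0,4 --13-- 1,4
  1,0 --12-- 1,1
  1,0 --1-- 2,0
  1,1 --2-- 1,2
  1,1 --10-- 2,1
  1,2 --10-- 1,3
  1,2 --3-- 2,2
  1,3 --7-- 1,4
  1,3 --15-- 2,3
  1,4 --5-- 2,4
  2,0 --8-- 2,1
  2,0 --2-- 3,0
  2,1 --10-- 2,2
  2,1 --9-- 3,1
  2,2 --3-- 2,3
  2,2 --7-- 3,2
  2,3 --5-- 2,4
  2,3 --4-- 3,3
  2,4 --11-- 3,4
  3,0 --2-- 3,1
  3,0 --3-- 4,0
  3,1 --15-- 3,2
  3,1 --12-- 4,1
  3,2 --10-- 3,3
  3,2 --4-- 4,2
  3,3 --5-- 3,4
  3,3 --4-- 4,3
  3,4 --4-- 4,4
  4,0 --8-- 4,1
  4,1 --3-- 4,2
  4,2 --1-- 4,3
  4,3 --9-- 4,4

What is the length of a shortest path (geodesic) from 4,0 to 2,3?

Shortest path: 4,0 → 4,1 → 4,2 → 4,3 → 3,3 → 2,3, total weight = 20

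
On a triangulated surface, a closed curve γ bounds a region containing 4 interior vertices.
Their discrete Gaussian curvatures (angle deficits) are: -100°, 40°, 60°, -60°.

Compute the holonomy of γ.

Holonomy = total enclosed curvature = (-100°) + 40° + 60° + (-60°) = -60°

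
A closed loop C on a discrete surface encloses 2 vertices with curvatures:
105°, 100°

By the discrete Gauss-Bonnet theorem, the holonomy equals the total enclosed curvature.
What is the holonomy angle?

Holonomy = total enclosed curvature = 105° + 100° = 205°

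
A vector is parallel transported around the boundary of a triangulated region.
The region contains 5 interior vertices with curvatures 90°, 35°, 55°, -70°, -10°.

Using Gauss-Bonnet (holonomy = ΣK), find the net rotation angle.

Holonomy = total enclosed curvature = 90° + 35° + 55° + (-70°) + (-10°) = 100°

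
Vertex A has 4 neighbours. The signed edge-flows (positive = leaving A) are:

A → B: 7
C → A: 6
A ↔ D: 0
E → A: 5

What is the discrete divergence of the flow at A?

Divergence = sum of outgoing flows = 7 + (-6) + 0 + (-5) = -4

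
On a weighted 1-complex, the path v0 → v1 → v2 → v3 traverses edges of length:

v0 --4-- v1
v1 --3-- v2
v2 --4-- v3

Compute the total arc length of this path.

Arc length = 4 + 3 + 4 = 11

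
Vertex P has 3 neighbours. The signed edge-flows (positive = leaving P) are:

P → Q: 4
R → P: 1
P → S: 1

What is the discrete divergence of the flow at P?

Divergence = sum of outgoing flows = 4 + (-1) + 1 = 4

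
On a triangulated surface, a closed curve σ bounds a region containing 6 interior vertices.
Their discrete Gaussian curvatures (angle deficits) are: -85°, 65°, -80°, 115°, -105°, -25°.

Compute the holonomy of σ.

Holonomy = total enclosed curvature = (-85°) + 65° + (-80°) + 115° + (-105°) + (-25°) = -115°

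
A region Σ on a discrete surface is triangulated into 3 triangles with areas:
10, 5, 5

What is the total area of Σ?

10 + 5 + 5 = 20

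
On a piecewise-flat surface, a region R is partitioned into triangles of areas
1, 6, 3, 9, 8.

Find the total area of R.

1 + 6 + 3 + 9 + 8 = 27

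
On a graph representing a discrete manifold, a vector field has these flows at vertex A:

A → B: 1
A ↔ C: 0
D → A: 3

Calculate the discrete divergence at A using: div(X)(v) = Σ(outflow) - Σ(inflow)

Divergence = sum of outgoing flows = 1 + 0 + (-3) = -2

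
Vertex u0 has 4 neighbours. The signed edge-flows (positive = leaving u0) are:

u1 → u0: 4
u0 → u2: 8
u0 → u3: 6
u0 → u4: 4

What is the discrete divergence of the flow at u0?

Divergence = sum of outgoing flows = (-4) + 8 + 6 + 4 = 14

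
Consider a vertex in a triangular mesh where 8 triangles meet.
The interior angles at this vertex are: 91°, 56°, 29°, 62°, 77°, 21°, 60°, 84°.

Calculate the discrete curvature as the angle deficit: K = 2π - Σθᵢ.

Sum of angles = 480°. K = 360° - 480° = -120° = -2π/3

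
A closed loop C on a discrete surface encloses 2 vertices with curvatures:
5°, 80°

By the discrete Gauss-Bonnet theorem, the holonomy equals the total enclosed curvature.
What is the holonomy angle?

Holonomy = total enclosed curvature = 5° + 80° = 85°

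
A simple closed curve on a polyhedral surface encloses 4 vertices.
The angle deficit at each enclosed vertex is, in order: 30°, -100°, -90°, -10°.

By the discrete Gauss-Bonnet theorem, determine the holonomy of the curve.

Holonomy = total enclosed curvature = 30° + (-100°) + (-90°) + (-10°) = -170°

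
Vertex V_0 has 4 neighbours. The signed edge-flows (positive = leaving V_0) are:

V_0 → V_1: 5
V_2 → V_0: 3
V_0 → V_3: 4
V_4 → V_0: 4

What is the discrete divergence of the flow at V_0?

Divergence = sum of outgoing flows = 5 + (-3) + 4 + (-4) = 2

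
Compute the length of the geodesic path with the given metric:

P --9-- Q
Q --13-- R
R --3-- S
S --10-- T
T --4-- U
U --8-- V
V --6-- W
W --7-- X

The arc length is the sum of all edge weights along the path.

Arc length = 9 + 13 + 3 + 10 + 4 + 8 + 6 + 7 = 60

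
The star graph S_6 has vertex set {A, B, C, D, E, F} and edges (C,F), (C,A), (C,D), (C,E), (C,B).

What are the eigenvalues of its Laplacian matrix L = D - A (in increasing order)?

The star S_6 is the complete bipartite graph K_{1,5} (one hub of degree 5, 5 leaves of degree 1). The Laplacian spectrum of K_{p,q} is 0, p (multiplicity q−1), q (multiplicity p−1), p+q. With p = 1, q = 5: 0 once, 1 with multiplicity 4, and 6 once. (Check: trace L = sum of degrees = 10 = 4·1 + 6.)
Laplacian eigenvalues (increasing order): [0.0, 1.0, 1.0, 1.0, 1.0, 6.0]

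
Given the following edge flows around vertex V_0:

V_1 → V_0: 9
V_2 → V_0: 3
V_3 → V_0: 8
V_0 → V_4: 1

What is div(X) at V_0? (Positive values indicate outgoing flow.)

Divergence = sum of outgoing flows = (-9) + (-3) + (-8) + 1 = -19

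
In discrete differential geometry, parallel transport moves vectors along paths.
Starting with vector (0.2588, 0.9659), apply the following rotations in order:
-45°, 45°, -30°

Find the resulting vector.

Total rotation: (-45°) + 45° + (-30°) = -30°. Final vector: (0.7071, 0.7071)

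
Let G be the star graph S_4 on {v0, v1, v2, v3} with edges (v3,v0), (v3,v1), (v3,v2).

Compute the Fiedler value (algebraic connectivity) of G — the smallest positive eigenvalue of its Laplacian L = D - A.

The star S_4 is the complete bipartite graph K_{1,3} (one hub of degree 3, 3 leaves of degree 1). The Laplacian spectrum of K_{p,q} is 0, p (multiplicity q−1), q (multiplicity p−1), p+q. With p = 1, q = 3: 0 once, 1 with multiplicity 2, and 4 once. (Check: trace L = sum of degrees = 6 = 2·1 + 4.)
Laplacian eigenvalues: [0.0, 1.0, 1.0, 4.0]. Algebraic connectivity (smallest non-zero eigenvalue) = 1.0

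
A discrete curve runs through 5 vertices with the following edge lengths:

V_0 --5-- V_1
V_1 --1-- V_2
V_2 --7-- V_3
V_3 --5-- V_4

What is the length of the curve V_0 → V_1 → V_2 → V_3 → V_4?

Arc length = 5 + 1 + 7 + 5 = 18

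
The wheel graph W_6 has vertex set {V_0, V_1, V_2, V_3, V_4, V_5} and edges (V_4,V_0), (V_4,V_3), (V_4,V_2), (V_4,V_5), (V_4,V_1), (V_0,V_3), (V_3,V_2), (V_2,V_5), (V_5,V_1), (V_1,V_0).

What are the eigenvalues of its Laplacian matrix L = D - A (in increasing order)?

The wheel W_6 is the join K_1 ∨ C_5 (a hub joined to every vertex of a cycle of length 5). For a join G ∨ H (G on p vertices, H on q vertices) the Laplacian spectrum is 0, p+q, the eigenvalues of L(G) other than one 0 each shifted by +q, and the eigenvalues of L(H) other than one 0 each shifted by +p. With G = K_1 (p = 1, nothing left after dropping its 0) and H = C_5 (q = 5, eigenvalues 2 − 2cos(2πk/5), k = 0, …, 4; drop k = 0), the spectrum of W_6 is 0, 6, and 1 + (2 − 2cos(2πk/5)) = 3 − 2cos(2πk/5) for k = 1, …, 4:
k=1: 3 − 2cos(2π/5) = 2.382; k=2: 3 − 2cos(4π/5) = 4.618; k=3: 3 − 2cos(6π/5) = 4.618; k=4: 3 − 2cos(8π/5) = 2.382.
Laplacian eigenvalues (increasing order): [0.0, 2.382, 2.382, 4.618, 4.618, 6.0]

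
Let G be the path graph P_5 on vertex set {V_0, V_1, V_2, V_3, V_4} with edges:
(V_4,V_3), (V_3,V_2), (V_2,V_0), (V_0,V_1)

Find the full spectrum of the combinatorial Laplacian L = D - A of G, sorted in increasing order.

The path graph P_n has Laplacian eigenvalues λ_k = 2 − 2cos(kπ/n), k = 0, 1, …, n−1. Here n = 5:
k=0: 2 − 2cos(0) = 0.0; k=1: 2 − 2cos(π/5) = 0.382; k=2: 2 − 2cos(2π/5) = 1.382; k=3: 2 − 2cos(3π/5) = 2.618; k=4: 2 − 2cos(4π/5) = 3.618.
Laplacian eigenvalues (increasing order): [0.0, 0.382, 1.382, 2.618, 3.618]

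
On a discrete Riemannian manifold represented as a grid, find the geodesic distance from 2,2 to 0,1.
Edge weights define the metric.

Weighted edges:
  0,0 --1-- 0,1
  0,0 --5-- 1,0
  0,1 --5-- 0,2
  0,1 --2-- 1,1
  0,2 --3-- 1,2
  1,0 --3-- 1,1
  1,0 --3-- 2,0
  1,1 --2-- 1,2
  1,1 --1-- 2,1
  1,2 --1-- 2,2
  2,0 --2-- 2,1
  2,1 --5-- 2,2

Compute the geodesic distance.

Shortest path: 2,2 → 1,2 → 1,1 → 0,1, total weight = 5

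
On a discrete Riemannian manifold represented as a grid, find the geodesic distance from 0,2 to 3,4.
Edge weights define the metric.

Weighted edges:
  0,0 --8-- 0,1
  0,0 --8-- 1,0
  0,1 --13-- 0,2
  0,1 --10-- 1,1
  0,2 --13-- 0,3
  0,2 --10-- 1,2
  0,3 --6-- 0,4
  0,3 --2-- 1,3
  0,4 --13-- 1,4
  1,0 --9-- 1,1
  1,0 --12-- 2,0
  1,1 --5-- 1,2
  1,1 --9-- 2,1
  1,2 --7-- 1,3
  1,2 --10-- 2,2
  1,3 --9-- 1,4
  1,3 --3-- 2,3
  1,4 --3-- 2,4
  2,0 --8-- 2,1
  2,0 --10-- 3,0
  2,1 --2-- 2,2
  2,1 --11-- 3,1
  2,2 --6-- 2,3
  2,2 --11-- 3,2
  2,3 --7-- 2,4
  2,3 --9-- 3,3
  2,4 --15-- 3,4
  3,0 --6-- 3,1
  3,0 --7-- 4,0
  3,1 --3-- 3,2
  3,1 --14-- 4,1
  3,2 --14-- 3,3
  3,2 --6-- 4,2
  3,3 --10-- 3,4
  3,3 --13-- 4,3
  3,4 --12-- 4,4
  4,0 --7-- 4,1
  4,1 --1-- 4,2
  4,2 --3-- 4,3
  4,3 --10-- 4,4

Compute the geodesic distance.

Shortest path: 0,2 → 0,3 → 1,3 → 2,3 → 3,3 → 3,4, total weight = 37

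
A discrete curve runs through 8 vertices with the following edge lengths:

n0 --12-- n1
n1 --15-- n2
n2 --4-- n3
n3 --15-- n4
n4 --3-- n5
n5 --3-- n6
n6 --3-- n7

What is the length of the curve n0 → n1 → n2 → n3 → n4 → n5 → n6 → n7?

Arc length = 12 + 15 + 4 + 15 + 3 + 3 + 3 = 55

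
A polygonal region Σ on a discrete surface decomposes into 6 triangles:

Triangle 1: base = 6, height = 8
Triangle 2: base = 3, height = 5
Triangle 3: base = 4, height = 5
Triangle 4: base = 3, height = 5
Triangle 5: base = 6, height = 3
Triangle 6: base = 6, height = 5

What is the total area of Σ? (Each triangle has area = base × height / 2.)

(1/2)×6×8 + (1/2)×3×5 + (1/2)×4×5 + (1/2)×3×5 + (1/2)×6×3 + (1/2)×6×5 = 73.0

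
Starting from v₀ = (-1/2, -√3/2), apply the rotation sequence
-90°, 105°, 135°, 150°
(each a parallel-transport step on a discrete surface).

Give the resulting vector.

Total rotation: (-90°) + 105° + 135° + 150° = 300° ≡ -60° (mod 360°). Final vector: (-1, 0)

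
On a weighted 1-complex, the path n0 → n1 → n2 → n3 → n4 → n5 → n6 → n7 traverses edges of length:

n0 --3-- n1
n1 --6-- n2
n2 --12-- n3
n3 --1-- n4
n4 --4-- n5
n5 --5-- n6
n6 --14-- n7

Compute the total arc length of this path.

Arc length = 3 + 6 + 12 + 1 + 4 + 5 + 14 = 45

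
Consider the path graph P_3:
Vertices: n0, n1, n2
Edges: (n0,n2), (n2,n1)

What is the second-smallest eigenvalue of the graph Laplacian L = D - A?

The path graph P_n has Laplacian eigenvalues λ_k = 2 − 2cos(kπ/n), k = 0, 1, …, n−1. Here n = 3:
k=0: 2 − 2cos(0) = 0.0; k=1: 2 − 2cos(π/3) = 1.0; k=2: 2 − 2cos(2π/3) = 3.0.
Laplacian eigenvalues: [0.0, 1.0, 3.0]. Algebraic connectivity (smallest non-zero eigenvalue) = 1.0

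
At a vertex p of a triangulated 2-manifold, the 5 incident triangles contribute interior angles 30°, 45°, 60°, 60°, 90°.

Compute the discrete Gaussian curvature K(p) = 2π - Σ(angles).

Sum of angles = 285°. K = 360° - 285° = 75° = 5π/12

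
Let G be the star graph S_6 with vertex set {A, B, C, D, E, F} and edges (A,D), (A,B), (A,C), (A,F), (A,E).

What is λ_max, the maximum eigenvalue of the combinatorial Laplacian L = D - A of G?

The star S_6 is the complete bipartite graph K_{1,5} (one hub of degree 5, 5 leaves of degree 1). The Laplacian spectrum of K_{p,q} is 0, p (multiplicity q−1), q (multiplicity p−1), p+q. With p = 1, q = 5: 0 once, 1 with multiplicity 4, and 6 once. (Check: trace L = sum of degrees = 10 = 4·1 + 6.)
Laplacian eigenvalues: [0.0, 1.0, 1.0, 1.0, 1.0, 6.0]. Largest eigenvalue (spectral radius) = 6.0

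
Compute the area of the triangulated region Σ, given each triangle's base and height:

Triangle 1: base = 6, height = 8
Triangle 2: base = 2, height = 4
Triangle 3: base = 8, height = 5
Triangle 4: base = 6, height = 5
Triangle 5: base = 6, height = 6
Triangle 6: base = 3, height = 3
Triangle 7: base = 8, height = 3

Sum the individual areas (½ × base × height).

(1/2)×6×8 + (1/2)×2×4 + (1/2)×8×5 + (1/2)×6×5 + (1/2)×6×6 + (1/2)×3×3 + (1/2)×8×3 = 97.5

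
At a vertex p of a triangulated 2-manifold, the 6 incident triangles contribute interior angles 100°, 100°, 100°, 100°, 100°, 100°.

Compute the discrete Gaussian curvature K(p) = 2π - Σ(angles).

Sum of angles = 600°. K = 360° - 600° = -240°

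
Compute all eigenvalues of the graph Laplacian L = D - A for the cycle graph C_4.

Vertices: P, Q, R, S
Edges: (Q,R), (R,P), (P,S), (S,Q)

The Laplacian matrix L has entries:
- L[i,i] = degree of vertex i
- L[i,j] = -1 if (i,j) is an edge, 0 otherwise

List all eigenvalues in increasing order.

The cycle graph C_n has Laplacian eigenvalues λ_k = 2 − 2cos(2πk/n), k = 0, 1, …, n−1. Here n = 4:
k=0: 2 − 2cos(0) = 0.0; k=1: 2 − 2cos(π/2) = 2.0; k=2: 2 − 2cos(π) = 4.0; k=3: 2 − 2cos(3π/2) = 2.0.
Laplacian eigenvalues (increasing order): [0.0, 2.0, 2.0, 4.0]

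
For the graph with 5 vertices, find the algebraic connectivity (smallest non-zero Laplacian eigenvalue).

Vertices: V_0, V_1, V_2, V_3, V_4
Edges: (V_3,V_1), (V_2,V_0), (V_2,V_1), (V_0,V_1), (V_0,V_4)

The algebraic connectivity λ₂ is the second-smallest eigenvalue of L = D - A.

Degrees: deg(V_0) = 3, deg(V_1) = 3, deg(V_2) = 2, deg(V_3) = 1, deg(V_4) = 1.
L = D − A with rows/columns ordered (V_0, V_1, V_2, V_3, V_4):
  [ 3, -1, -1,  0, -1]
  [-1,  3, -1, -1,  0]
  [-1, -1,  2,  0,  0]
  [ 0, -1,  0,  1,  0]
  [-1,  0,  0,  0,  1]
Characteristic polynomial: det(λI − L) = λ(λ² − 5λ + 3)(λ² − 5λ + 5).
Roots: λ = 0; (λ² − 5λ + 3) = 0 ⇒ λ = (5 ± √13)/2 ≈ 0.6972, 4.3028; (λ² − 5λ + 5) = 0 ⇒ λ = (5 ± √5)/2 ≈ 1.382, 3.618.
(Check: the roots sum (with multiplicity) to 10, matching trace L = Σdeg = 2·5 = 10.)
Laplacian eigenvalues: [0.0, 0.6972, 1.382, 3.618, 4.3028]. Algebraic connectivity (smallest non-zero eigenvalue) = 0.6972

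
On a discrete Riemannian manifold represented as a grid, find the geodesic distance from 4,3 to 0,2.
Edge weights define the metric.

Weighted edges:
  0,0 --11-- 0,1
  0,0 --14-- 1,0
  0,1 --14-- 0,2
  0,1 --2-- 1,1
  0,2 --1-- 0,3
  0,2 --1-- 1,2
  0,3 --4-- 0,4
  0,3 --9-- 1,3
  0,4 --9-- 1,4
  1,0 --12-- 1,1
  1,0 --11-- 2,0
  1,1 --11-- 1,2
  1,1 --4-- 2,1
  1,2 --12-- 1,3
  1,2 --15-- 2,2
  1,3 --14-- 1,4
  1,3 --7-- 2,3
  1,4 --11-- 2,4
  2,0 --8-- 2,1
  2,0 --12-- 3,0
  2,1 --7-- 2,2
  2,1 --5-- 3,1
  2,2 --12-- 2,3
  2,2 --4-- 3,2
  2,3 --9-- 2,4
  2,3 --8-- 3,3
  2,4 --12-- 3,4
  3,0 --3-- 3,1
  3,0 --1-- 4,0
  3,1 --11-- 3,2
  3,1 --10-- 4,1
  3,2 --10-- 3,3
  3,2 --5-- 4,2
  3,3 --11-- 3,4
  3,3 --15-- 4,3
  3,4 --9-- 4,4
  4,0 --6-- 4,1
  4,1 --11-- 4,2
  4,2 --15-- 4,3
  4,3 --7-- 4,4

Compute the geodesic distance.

Shortest path: 4,3 → 3,3 → 2,3 → 1,3 → 0,3 → 0,2, total weight = 40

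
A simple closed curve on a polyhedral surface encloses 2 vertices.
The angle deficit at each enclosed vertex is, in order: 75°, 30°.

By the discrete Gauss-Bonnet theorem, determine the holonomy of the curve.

Holonomy = total enclosed curvature = 75° + 30° = 105°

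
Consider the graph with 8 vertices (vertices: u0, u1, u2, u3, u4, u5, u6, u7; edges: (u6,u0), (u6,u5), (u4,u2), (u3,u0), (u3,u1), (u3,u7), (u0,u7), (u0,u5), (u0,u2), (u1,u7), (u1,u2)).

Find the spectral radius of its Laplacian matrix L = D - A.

Degrees: deg(u0) = 5, deg(u1) = 3, deg(u2) = 3, deg(u3) = 3, deg(u4) = 1, deg(u5) = 2, deg(u6) = 2, deg(u7) = 3.
L = D − A with rows/columns ordered (u0, u1, u2, u3, u4, u5, u6, u7):
  [ 5,  0, -1, -1,  0, -1, -1, -1]
  [ 0,  3, -1, -1,  0,  0,  0, -1]
  [-1, -1,  3,  0, -1,  0,  0,  0]
  [-1, -1,  0,  3,  0,  0,  0, -1]
  [ 0,  0, -1,  0,  1,  0,  0,  0]
  [-1,  0,  0,  0,  0,  2, -1,  0]
  [-1,  0,  0,  0,  0, -1,  2,  0]
  [-1, -1,  0, -1,  0,  0,  0,  3]
Characteristic polynomial: det(λI − L) = λ(λ² − 7λ + 4)(λ − 1)(λ − 3)²(λ − 4)².
Roots: λ = 0; (λ² − 7λ + 4) = 0 ⇒ λ = (7 ± √33)/2 ≈ 0.6277, 6.3723; (λ − 1) = 0 ⇒ λ = 1; (λ − 3) = 0 ⇒ λ = 3 (multiplicity 2); (λ − 4) = 0 ⇒ λ = 4 (multiplicity 2).
(Check: the roots sum (with multiplicity) to 22, matching trace L = Σdeg = 2·11 = 22.)
Laplacian eigenvalues: [0.0, 0.6277, 1.0, 3.0, 3.0, 4.0, 4.0, 6.3723]. Largest eigenvalue (spectral radius) = 6.3723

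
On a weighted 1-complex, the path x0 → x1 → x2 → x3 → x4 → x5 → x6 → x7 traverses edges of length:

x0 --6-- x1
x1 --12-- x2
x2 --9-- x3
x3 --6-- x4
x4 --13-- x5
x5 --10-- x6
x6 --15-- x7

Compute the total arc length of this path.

Arc length = 6 + 12 + 9 + 6 + 13 + 10 + 15 = 71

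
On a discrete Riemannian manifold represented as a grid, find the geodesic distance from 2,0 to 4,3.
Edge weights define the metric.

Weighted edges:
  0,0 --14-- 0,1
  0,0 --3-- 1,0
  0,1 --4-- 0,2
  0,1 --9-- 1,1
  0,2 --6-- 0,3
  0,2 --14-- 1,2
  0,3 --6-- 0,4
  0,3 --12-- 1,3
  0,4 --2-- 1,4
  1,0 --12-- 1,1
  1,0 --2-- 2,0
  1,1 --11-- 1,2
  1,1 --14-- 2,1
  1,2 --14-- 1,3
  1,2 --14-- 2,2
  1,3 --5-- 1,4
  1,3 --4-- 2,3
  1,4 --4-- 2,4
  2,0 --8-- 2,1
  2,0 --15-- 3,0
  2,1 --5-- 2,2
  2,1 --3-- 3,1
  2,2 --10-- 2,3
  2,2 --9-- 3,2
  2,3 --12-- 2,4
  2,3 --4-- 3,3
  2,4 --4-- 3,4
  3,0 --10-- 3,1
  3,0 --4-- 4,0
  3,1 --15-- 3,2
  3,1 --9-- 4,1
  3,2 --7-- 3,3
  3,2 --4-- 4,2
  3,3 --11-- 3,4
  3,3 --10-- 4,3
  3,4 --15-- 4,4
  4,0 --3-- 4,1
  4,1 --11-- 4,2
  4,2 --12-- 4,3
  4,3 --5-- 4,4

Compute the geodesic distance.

Shortest path: 2,0 → 2,1 → 2,2 → 2,3 → 3,3 → 4,3, total weight = 37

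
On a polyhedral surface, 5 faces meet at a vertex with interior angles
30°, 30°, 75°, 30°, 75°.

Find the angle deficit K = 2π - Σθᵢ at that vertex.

Sum of angles = 240°. K = 360° - 240° = 120° = 2π/3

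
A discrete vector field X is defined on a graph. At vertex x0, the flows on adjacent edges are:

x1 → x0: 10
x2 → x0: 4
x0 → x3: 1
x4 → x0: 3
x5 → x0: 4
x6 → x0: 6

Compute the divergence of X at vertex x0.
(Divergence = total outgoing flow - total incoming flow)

Divergence = sum of outgoing flows = (-10) + (-4) + 1 + (-3) + (-4) + (-6) = -26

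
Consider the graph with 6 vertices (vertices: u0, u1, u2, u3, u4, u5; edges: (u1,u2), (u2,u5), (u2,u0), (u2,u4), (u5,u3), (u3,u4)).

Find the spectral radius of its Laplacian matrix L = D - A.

Degrees: deg(u0) = 1, deg(u1) = 1, deg(u2) = 4, deg(u3) = 2, deg(u4) = 2, deg(u5) = 2.
L = D − A with rows/columns ordered (u0, u1, u2, u3, u4, u5):
  [ 1,  0, -1,  0,  0,  0]
  [ 0,  1, -1,  0,  0,  0]
  [-1, -1,  4,  0, -1, -1]
  [ 0,  0,  0,  2, -1, -1]
  [ 0,  0, -1, -1,  2,  0]
  [ 0,  0, -1, -1,  0,  2]
Characteristic polynomial: det(λI − L) = λ(λ² − 6λ + 4)(λ − 1)(λ − 2)(λ − 3).
Roots: λ = 0; (λ² − 6λ + 4) = 0 ⇒ λ = 3 ± √5 ≈ 0.7639, 5.2361; (λ − 1) = 0 ⇒ λ = 1; (λ − 2) = 0 ⇒ λ = 2; (λ − 3) = 0 ⇒ λ = 3.
(Check: the roots sum (with multiplicity) to 12, matching trace L = Σdeg = 2·6 = 12.)
Laplacian eigenvalues: [0.0, 0.7639, 1.0, 2.0, 3.0, 5.2361]. Largest eigenvalue (spectral radius) = 5.2361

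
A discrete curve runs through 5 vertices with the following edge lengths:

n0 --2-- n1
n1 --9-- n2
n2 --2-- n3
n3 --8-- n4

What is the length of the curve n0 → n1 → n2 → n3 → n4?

Arc length = 2 + 9 + 2 + 8 = 21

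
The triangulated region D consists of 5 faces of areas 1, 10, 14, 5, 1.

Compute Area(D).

1 + 10 + 14 + 5 + 1 = 31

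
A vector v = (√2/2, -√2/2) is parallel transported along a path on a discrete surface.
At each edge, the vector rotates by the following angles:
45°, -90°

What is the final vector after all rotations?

Total rotation: 45° + (-90°) = -45°. Final vector: (0, -1)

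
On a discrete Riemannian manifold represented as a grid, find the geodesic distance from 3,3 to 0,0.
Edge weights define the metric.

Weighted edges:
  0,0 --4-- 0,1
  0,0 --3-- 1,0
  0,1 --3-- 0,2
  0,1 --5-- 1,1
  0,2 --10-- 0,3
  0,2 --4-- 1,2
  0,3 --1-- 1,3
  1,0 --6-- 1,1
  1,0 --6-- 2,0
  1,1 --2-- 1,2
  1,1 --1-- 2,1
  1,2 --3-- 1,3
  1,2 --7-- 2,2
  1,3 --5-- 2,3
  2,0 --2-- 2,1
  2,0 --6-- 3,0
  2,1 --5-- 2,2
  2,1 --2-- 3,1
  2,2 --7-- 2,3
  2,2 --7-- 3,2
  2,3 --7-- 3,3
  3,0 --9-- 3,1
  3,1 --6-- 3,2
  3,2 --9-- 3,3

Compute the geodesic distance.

Shortest path: 3,3 → 2,3 → 1,3 → 1,2 → 1,1 → 0,1 → 0,0, total weight = 26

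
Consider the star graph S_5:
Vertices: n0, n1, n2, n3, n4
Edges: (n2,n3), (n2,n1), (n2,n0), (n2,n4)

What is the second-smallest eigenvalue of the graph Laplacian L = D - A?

The star S_5 is the complete bipartite graph K_{1,4} (one hub of degree 4, 4 leaves of degree 1). The Laplacian spectrum of K_{p,q} is 0, p (multiplicity q−1), q (multiplicity p−1), p+q. With p = 1, q = 4: 0 once, 1 with multiplicity 3, and 5 once. (Check: trace L = sum of degrees = 8 = 3·1 + 5.)
Laplacian eigenvalues: [0.0, 1.0, 1.0, 1.0, 5.0]. Algebraic connectivity (smallest non-zero eigenvalue) = 1.0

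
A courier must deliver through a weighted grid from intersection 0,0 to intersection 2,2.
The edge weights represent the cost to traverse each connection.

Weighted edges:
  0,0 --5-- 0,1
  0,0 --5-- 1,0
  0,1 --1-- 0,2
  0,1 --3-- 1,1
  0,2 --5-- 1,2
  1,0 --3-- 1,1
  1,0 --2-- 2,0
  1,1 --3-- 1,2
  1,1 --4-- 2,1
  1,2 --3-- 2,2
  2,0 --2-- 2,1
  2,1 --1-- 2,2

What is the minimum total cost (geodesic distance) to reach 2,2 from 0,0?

Shortest path: 0,0 → 1,0 → 2,0 → 2,1 → 2,2, total weight = 10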